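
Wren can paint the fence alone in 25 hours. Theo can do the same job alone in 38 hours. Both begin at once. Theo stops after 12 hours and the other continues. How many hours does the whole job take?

325/19 hours

In the first 12 hours the combined rate is 63/950, so 378/475 of the job is done, leaving 97/475.
After Theo leaves the rate is 1/25 per hour; the remaining 97/475 takes 97/19 hours.
Total = 12 + 97/19 = 325/19 hours.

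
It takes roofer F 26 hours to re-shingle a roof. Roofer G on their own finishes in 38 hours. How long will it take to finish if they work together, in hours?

Combined rate: 1/26 + 1/38 = (19 + 13)/494 = 32/494 = 16/247 per hour.
Time = 1 ÷ (16/247) = 247/16 hours.

247/16 hours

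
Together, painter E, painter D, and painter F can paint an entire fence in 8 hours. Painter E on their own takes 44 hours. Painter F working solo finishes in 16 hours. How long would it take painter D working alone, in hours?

176/7 hours

Combined rate is 1/8 per hour.
Known contribution: 1/44 + 1/16 = (4 + 11)/176 = 15/176 per hour.
So painter D's rate is 1/8 − 15/176 = 7/176, meaning 176/7 hours alone.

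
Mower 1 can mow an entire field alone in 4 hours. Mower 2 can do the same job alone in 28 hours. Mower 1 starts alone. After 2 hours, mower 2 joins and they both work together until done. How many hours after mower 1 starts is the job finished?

15/4 hours

In the first 2 hours mower 1 alone does 2/4 = 1/2 of the job, leaving 1/2.
Once everyone is working, combined rate: 1/4 + 1/28 = (7 + 1)/28 = 8/28 = 2/7 per hour.
Remaining 1/2 at 2/7 per hour takes 7/4 hours.
Total from the start = 2 + 7/4 = 15/4 hours.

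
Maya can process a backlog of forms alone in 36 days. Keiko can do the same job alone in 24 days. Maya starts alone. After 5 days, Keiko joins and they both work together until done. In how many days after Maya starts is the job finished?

In the first 5 days Maya alone does 5/36 of the job, leaving 31/36.
Once everyone is working, combined rate: 1/36 + 1/24 = (2 + 3)/72 = 5/72 per day.
Remaining 31/36 at 5/72 per day takes 62/5 days.
Total from the start = 5 + 62/5 = 87/5 days.

87/5 days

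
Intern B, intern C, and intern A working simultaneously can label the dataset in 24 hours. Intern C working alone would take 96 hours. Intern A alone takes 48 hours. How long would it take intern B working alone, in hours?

96 hours

Combined rate is 1/24 per hour.
Known contribution: 1/96 + 1/48 = (1 + 2)/96 = 3/96 = 1/32 per hour.
So intern B's rate is 1/24 − 1/32 = 1/96, meaning 96 hours alone.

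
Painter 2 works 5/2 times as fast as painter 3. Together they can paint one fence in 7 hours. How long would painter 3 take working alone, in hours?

Let painter 3's rate be r; then painter 2's rate is (5/2)r, so together (5/2 + 1)r = (7/2)r = 1/7.
Thus r = 2/49 per hour.
Painter 3 alone: 49/2 hours; painter 2 alone: 49/5 hours.

49/2 hours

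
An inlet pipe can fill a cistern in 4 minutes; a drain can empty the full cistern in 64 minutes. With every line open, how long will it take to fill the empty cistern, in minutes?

Net rate = 1/4 − 1/64 = (16 − 1)/64 = 15/64 per minute.
Filling time = 1 ÷ (15/64) = 64/15 minutes.

64/15 minutes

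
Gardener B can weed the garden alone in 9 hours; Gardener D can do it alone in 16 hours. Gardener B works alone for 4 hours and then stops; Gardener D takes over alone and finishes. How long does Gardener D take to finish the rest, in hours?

In 4 hours Gardener B does 4/9 of the job, leaving 5/9.
Gardener D works at 1/16 per hour, so finishing takes 5/9 ÷ 1/16 = 80/9 hours.

80/9 hours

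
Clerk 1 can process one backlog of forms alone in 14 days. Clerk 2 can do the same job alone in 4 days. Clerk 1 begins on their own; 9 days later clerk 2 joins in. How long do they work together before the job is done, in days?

In the first 9 days clerk 1 alone does 9/14 of the job, leaving 5/14.
Once everyone is working, combined rate: 1/14 + 1/4 = (2 + 7)/28 = 9/28 per day.
Remaining 5/14 at 9/28 per day takes 10/9 days.

10/9 days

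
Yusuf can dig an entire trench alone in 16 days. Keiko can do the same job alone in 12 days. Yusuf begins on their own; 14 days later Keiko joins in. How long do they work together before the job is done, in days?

6/7 days

In the first 14 days Yusuf alone does 14/16 = 7/8 of the job, leaving 1/8.
Once everyone is working, combined rate: 1/16 + 1/12 = (3 + 4)/48 = 7/48 per day.
Remaining 1/8 at 7/48 per day takes 6/7 days.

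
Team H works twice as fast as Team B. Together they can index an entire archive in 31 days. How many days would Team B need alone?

Let Team B's rate be r; then Team H's rate is 2r, so together (2 + 1)r = 3r = 1/31.
Thus r = 1/93 per day.
Team B alone: 93 days; Team H alone: 93/2 days.

93 days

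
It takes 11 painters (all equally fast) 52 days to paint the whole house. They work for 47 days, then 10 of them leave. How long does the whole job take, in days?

One painter does 1/572 of the job per day.
After 47 days with 11 painters, 47/52 is done (5/52 left).
With 1 painter the rate is 1/572, so the rest takes 5/52 ÷ 1/572 = 55 days.
Total = 47 + 55 = 102 days.

102 days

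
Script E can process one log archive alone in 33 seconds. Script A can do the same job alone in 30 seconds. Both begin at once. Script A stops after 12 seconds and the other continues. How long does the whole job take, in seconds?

99/5 seconds

In the first 12 seconds the combined rate is 7/110, so 42/55 of the job is done, leaving 13/55.
After Script A leaves the rate is 1/33 per second; the remaining 13/55 takes 39/5 seconds.
Total = 12 + 39/5 = 99/5 seconds.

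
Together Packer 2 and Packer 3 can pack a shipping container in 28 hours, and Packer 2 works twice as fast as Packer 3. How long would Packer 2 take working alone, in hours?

Let Packer 3's rate be r; then Packer 2's rate is 2r, so together (2 + 1)r = 3r = 1/28.
Thus r = 1/84 per hour.
Packer 3 alone: 84 hours; Packer 2 alone: 42 hours.

42 hours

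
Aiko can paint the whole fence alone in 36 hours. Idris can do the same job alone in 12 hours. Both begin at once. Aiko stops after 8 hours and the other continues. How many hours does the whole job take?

28/3 hours

In the first 8 hours the combined rate is 1/9, so 8/9 of the job is done, leaving 1/9.
After Aiko leaves the rate is 1/12 per hour; the remaining 1/9 takes 4/3 hours.
Total = 8 + 4/3 = 28/3 hours.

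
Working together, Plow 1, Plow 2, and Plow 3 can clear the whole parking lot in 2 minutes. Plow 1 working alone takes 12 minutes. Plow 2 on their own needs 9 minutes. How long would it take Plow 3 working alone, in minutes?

36/11 minutes

Combined rate is 1/2 per minute.
Known contribution: 1/12 + 1/9 = (3 + 4)/36 = 7/36 per minute.
So Plow 3's rate is 1/2 − 7/36 = 11/36, meaning 36/11 minutes alone.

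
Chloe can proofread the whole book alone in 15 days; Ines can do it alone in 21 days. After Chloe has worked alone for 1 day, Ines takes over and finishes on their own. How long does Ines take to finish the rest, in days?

98/5 days

In 1 day Chloe does 1/15 of the job, leaving 14/15.
Ines works at 1/21 per day, so finishing takes 14/15 ÷ 1/21 = 98/5 days.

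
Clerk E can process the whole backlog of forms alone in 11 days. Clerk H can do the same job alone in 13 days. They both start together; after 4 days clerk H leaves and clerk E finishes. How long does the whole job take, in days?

In the first 4 days the combined rate is 24/143, so 96/143 of the job is done, leaving 47/143.
After clerk H leaves the rate is 1/11 per day; the remaining 47/143 takes 47/13 days.
Total = 4 + 47/13 = 99/13 days.

99/13 days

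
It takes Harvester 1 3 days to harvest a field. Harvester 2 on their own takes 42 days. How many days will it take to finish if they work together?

14/5 days

Combined rate: 1/3 + 1/42 = (14 + 1)/42 = 15/42 = 5/14 per day.
Time = 1 ÷ (5/14) = 14/5 days.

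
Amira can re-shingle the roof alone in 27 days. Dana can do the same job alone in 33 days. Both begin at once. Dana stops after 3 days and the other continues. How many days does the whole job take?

270/11 days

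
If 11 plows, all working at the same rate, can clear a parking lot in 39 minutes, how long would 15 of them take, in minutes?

143/5 minutes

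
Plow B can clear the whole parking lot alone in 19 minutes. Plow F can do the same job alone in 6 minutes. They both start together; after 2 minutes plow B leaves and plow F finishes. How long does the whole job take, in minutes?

In the first 2 minutes the combined rate is 25/114, so 25/57 of the job is done, leaving 32/57.
After plow B leaves the rate is 1/6 per minute; the remaining 32/57 takes 64/19 minutes.
Total = 2 + 64/19 = 102/19 minutes.

102/19 minutes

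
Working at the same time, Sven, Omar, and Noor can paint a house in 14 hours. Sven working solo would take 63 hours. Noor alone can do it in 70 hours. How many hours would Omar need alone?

315/13 hours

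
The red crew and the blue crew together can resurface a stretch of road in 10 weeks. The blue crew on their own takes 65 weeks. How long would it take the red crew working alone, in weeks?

130/11 weeks

Combined rate is 1/10 per week.
Known contribution: 1/65 per week.
So the red crew's rate is 1/10 − 1/65 = 11/130, meaning 130/11 weeks alone.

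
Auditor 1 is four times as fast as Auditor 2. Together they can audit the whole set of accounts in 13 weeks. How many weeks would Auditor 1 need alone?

65/4 weeks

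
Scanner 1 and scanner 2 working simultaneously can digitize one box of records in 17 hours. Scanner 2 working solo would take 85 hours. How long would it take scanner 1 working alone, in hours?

Combined rate is 1/17 per hour.
Known contribution: 1/85 per hour.
So scanner 1's rate is 1/17 − 1/85 = 4/85, meaning 85/4 hours alone.

85/4 hours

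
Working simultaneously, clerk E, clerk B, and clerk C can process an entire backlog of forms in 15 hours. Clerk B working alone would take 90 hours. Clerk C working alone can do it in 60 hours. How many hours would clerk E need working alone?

180/7 hours

Combined rate is 1/15 per hour.
Known contribution: 1/90 + 1/60 = (2 + 3)/180 = 5/180 = 1/36 per hour.
So clerk E's rate is 1/15 − 1/36 = 7/180, meaning 180/7 hours alone.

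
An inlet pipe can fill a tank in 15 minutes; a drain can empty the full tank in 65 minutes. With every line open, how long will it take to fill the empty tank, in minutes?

39/2 minutes

Net rate = 1/15 − 1/65 = (13 − 3)/195 = 10/195 = 2/39 per minute.
Filling time = 1 ÷ (2/39) = 39/2 minutes.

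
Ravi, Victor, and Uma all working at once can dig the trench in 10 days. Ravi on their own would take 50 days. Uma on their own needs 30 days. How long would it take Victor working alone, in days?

Combined rate is 1/10 per day.
Known contribution: 1/50 + 1/30 = (3 + 5)/150 = 8/150 = 4/75 per day.
So Victor's rate is 1/10 − 4/75 = 7/150, meaning 150/7 days alone.

150/7 days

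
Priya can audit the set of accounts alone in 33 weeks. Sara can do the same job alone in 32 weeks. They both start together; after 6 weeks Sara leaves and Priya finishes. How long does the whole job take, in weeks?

429/16 weeks

In the first 6 weeks the combined rate is 65/1056, so 65/176 of the job is done, leaving 111/176.
After Sara leaves the rate is 1/33 per week; the remaining 111/176 takes 333/16 weeks.
Total = 6 + 333/16 = 429/16 weeks.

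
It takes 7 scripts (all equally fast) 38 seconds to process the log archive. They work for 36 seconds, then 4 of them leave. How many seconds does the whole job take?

122/3 seconds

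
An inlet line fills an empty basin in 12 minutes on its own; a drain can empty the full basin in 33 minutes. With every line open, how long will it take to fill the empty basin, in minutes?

Net rate = 1/12 − 1/33 = (11 − 4)/132 = 7/132 per minute.
Filling time = 1 ÷ (7/132) = 132/7 minutes.

132/7 minutes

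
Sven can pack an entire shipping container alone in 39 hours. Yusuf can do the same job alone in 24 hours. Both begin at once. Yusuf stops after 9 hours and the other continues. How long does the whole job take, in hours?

195/8 hours

In the first 9 hours the combined rate is 7/104, so 63/104 of the job is done, leaving 41/104.
After Yusuf leaves the rate is 1/39 per hour; the remaining 41/104 takes 123/8 hours.
Total = 9 + 123/8 = 195/8 hours.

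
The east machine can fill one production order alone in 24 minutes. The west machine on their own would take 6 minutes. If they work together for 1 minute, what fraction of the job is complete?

Combined rate: 1/24 + 1/6 = (1 + 4)/24 = 5/24 per minute.
In 1 minute they complete 1·5/24 = 5/24 of the job.

5/24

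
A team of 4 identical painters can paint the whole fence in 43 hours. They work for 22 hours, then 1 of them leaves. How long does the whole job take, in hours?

50 hours

One painter does 1/172 of the job per hour.
After 22 hours with 4 painters, 22/43 is done (21/43 left).
With 3 painters the rate is 3/172, so the rest takes 21/43 ÷ 3/172 = 28 hours.
Total = 22 + 28 = 50 hours.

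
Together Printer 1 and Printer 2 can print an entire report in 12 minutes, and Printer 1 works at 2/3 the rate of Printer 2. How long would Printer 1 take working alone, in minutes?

Let Printer 2's rate be r; then Printer 1's rate is (2/3)r, so together (2/3 + 1)r = (5/3)r = 1/12.
Thus r = 1/20 per minute.
Printer 2 alone: 20 minutes; Printer 1 alone: 30 minutes.

30 minutes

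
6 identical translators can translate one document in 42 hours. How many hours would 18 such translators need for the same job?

Total work is 6·42 = 252 translator-hours.
With 18 translators: 252/18 = 14 hours.

14 hours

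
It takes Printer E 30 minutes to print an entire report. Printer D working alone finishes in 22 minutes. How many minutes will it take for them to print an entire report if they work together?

165/13 minutes

Combined rate: 1/30 + 1/22 = (11 + 15)/330 = 26/330 = 13/165 per minute.
Time = 1 ÷ (13/165) = 165/13 minutes.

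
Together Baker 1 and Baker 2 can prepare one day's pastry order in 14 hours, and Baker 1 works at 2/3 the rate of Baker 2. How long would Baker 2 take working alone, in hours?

70/3 hours

Let Baker 2's rate be r; then Baker 1's rate is (2/3)r, so together (2/3 + 1)r = (5/3)r = 1/14.
Thus r = 3/70 per hour.
Baker 2 alone: 70/3 hours; Baker 1 alone: 35 hours.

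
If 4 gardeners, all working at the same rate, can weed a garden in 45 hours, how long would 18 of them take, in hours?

Total work is 4·45 = 180 gardener-hours.
With 18 gardeners: 180/18 = 10 hours.

10 hours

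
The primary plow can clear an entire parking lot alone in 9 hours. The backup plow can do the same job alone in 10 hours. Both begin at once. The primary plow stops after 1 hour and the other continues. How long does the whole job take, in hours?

In the first 1 hour the combined rate is 19/90, so 19/90 of the job is done, leaving 71/90.
After the primary plow leaves the rate is 1/10 per hour; the remaining 71/90 takes 71/9 hours.
Total = 1 + 71/9 = 80/9 hours.

80/9 hours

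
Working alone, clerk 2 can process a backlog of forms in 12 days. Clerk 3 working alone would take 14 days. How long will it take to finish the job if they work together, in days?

With two workers the combined time is the product over the sum: 12·14/(12+14) = 168/26 = 84/13 days.

84/13 days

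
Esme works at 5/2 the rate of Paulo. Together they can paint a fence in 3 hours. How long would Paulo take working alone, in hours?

Let Paulo's rate be r; then Esme's rate is (5/2)r, so together (5/2 + 1)r = (7/2)r = 1/3.
Thus r = 2/21 per hour.
Paulo alone: 21/2 hours; Esme alone: 21/5 hours.

21/2 hours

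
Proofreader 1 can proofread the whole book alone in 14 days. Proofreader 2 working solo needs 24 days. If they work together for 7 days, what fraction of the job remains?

5/24

Combined rate: 1/14 + 1/24 = (12 + 7)/168 = 19/168 per day.
In 7 days they complete 7·19/168 = 19/24 of the job.
So 5/24 remains.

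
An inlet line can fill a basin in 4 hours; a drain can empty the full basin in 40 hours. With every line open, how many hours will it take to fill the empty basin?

40/9 hours

Net rate = 1/4 − 1/40 = (10 − 1)/40 = 9/40 per hour.
Filling time = 1 ÷ (9/40) = 40/9 hours.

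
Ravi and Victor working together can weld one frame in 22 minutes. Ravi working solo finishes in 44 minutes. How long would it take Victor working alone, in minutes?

Combined rate is 1/22 per minute.
Known contribution: 1/44 per minute.
So Victor's rate is 1/22 − 1/44 = 1/44, meaning 44 minutes alone.

44 minutes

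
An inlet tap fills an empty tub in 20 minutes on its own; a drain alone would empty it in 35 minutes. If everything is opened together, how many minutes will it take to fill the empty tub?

140/3 minutes

Net rate = 1/20 − 1/35 = (7 − 4)/140 = 3/140 per minute.
Filling time = 1 ÷ (3/140) = 140/3 minutes.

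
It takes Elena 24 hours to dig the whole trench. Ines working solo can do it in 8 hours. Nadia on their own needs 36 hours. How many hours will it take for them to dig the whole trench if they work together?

Combined rate: 1/24 + 1/8 + 1/36 = (3 + 9 + 2)/72 = 14/72 = 7/36 per hour.
Time = 1 ÷ (7/36) = 36/7 hours.

36/7 hours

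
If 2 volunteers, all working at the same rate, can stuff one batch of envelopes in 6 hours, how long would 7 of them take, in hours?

Total work is 2·6 = 12 volunteer-hours.
With 7 volunteers: 12/7 hours.

12/7 hours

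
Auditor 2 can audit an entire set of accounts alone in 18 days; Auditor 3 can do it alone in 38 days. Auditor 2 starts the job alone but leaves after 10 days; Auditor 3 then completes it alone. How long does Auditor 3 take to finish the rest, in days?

In 10 days Auditor 2 does 10/18 = 5/9 of the job, leaving 4/9.
Auditor 3 works at 1/38 per day, so finishing takes 4/9 ÷ 1/38 = 152/9 days.

152/9 days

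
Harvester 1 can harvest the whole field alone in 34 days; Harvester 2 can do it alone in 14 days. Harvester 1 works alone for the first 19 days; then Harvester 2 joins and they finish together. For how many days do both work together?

35/8 days

In 19 days Harvester 1 does 19/34 of the job, leaving 15/34.
Harvester 1 and Harvester 2 together work at 12/119 per day, so finishing takes 15/34 ÷ 12/119 = 35/8 days.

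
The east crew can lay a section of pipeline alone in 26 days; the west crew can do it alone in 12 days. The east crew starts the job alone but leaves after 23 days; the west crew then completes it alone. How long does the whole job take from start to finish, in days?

317/13 days

In 23 days the east crew does 23/26 of the job, leaving 3/26.
The west crew works at 1/12 per day, so finishing takes 3/26 ÷ 1/12 = 18/13 days.
Total time = 23 + 18/13 = 317/13 days.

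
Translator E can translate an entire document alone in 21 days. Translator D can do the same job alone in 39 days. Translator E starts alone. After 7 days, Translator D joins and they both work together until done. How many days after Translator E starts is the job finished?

161/10 days

In the first 7 days Translator E alone does 7/21 = 1/3 of the job, leaving 2/3.
Once everyone is working, combined rate: 1/21 + 1/39 = (13 + 7)/273 = 20/273 per day.
Remaining 2/3 at 20/273 per day takes 91/10 days.
Total from the start = 7 + 91/10 = 161/10 days.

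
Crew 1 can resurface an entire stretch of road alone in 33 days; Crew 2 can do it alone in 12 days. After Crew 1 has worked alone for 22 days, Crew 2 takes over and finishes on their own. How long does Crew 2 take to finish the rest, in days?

4 days

In 22 days Crew 1 does 22/33 = 2/3 of the job, leaving 1/3.
Crew 2 works at 1/12 per day, so finishing takes 1/3 ÷ 1/12 = 4 days.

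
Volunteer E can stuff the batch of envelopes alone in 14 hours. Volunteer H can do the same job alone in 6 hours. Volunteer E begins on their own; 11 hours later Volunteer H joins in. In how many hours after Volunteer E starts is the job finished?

119/10 hours

In the first 11 hours Volunteer E alone does 11/14 of the job, leaving 3/14.
Once everyone is working, combined rate: 1/14 + 1/6 = (3 + 7)/42 = 10/42 = 5/21 per hour.
Remaining 3/14 at 5/21 per hour takes 9/10 hours.
Total from the start = 11 + 9/10 = 119/10 hours.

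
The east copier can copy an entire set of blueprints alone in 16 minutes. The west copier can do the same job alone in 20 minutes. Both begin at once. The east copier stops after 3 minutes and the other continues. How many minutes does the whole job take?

In the first 3 minutes the combined rate is 9/80, so 27/80 of the job is done, leaving 53/80.
After the east copier leaves the rate is 1/20 per minute; the remaining 53/80 takes 53/4 minutes.
Total = 3 + 53/4 = 65/4 minutes.

65/4 minutes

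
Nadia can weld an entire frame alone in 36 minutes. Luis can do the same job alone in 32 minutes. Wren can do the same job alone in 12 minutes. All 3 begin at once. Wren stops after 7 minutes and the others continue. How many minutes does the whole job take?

120/17 minutes

In the first 7 minutes the combined rate is 41/288, so 287/288 of the job is done, leaving 1/288.
After Wren leaves the rate is 17/288 per minute; the remaining 1/288 takes 1/17 minutes.
Total = 7 + 1/17 = 120/17 minutes.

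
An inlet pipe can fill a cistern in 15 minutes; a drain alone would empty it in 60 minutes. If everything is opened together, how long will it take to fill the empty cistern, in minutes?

Net rate = 1/15 − 1/60 = (4 − 1)/60 = 3/60 = 1/20 per minute.
Filling time = 1 ÷ (1/20) = 20 minutes.

20 minutes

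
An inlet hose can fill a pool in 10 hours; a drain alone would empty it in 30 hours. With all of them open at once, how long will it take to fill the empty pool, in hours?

15 hours

Net rate = 1/10 − 1/30 = (3 − 1)/30 = 2/30 = 1/15 per hour.
Filling time = 1 ÷ (1/15) = 15 hours.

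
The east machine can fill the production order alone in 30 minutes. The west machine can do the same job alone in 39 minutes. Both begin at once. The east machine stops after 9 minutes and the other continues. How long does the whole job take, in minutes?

273/10 minutes

In the first 9 minutes the combined rate is 23/390, so 69/130 of the job is done, leaving 61/130.
After the east machine leaves the rate is 1/39 per minute; the remaining 61/130 takes 183/10 minutes.
Total = 9 + 183/10 = 273/10 minutes.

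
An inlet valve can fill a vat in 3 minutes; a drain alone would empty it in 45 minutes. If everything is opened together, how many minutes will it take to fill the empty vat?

Net rate = 1/3 − 1/45 = (15 − 1)/45 = 14/45 per minute.
Filling time = 1 ÷ (14/45) = 45/14 minutes.

45/14 minutes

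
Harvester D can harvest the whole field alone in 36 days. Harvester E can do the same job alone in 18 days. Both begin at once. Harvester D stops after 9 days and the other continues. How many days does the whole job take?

27/2 days

In the first 9 days the combined rate is 1/12, so 3/4 of the job is done, leaving 1/4.
After Harvester D leaves the rate is 1/18 per day; the remaining 1/4 takes 9/2 days.
Total = 9 + 9/2 = 27/2 days.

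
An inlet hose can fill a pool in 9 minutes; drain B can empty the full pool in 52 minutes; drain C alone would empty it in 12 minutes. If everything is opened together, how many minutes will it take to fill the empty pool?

117 minutes

Net rate = 1/9 − 1/52 − 1/12 = (52 − 9 − 39)/468 = 4/468 = 1/117 per minute.
Filling time = 1 ÷ (1/117) = 117 minutes.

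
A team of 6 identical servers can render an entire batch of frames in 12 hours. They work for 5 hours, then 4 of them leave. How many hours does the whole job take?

One server does 1/72 of the job per hour.
After 5 hours with 6 servers, 5/12 is done (7/12 left).
With 2 servers the rate is 2/72 = 1/36, so the rest takes 7/12 ÷ 1/36 = 21 hours.
Total = 5 + 21 = 26 hours.

26 hours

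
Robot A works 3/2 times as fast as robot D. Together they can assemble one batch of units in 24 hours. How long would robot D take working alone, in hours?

Let robot D's rate be r; then robot A's rate is (3/2)r, so together (3/2 + 1)r = (5/2)r = 1/24.
Thus r = 1/60 per hour.
Robot D alone: 60 hours; robot A alone: 40 hours.

60 hours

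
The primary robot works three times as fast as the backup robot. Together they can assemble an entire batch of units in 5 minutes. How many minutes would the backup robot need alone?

Let the backup robot's rate be r; then the primary robot's rate is 3r, so together (3 + 1)r = 4r = 1/5.
Thus r = 1/20 per minute.
The backup robot alone: 20 minutes; the primary robot alone: 20/3 minutes.

20 minutes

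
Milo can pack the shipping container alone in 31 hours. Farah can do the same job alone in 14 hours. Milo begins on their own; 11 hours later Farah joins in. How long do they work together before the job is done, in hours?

56/9 hours

In the first 11 hours Milo alone does 11/31 of the job, leaving 20/31.
Once everyone is working, combined rate: 1/31 + 1/14 = (14 + 31)/434 = 45/434 per hour.
Remaining 20/31 at 45/434 per hour takes 56/9 hours.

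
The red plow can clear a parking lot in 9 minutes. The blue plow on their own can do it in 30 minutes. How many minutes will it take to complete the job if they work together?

90/13 minutes

With two workers the combined time is the product over the sum: 9·30/(9+30) = 270/39 = 90/13 minutes.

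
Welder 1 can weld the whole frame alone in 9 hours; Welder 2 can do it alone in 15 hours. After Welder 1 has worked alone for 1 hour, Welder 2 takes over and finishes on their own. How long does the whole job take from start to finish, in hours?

43/3 hours

In 1 hour Welder 1 does 1/9 of the job, leaving 8/9.
Welder 2 works at 1/15 per hour, so finishing takes 8/9 ÷ 1/15 = 40/3 hours.
Total time = 1 + 40/3 = 43/3 hours.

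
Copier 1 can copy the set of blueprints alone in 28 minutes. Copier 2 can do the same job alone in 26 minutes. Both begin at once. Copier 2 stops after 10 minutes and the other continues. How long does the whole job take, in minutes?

224/13 minutes

In the first 10 minutes the combined rate is 27/364, so 135/182 of the job is done, leaving 47/182.
After copier 2 leaves the rate is 1/28 per minute; the remaining 47/182 takes 94/13 minutes.
Total = 10 + 94/13 = 224/13 minutes.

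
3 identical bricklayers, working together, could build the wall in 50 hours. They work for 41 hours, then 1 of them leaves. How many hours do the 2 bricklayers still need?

27/2 hours

One bricklayer does 1/150 of the job per hour.
After 41 hours with 3 bricklayers, 41/50 is done (9/50 left).
With 2 bricklayers the rate is 2/150 = 1/75, so the rest takes 9/50 ÷ 1/75 = 27/2 hours.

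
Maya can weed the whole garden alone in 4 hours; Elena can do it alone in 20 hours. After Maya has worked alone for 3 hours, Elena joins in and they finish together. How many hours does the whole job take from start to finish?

In 3 hours Maya does 3/4 of the job, leaving 1/4.
Maya and Elena together work at 3/10 per hour, so finishing takes 1/4 ÷ 3/10 = 5/6 hours.
Total time = 3 + 5/6 = 23/6 hours.

23/6 hours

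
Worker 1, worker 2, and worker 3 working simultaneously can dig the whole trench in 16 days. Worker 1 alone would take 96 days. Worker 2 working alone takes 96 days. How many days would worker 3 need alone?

Combined rate is 1/16 per day.
Known contribution: 1/96 + 1/96 = (1 + 1)/96 = 2/96 = 1/48 per day.
So worker 3's rate is 1/16 − 1/48 = 1/24, meaning 24 days alone.

24 days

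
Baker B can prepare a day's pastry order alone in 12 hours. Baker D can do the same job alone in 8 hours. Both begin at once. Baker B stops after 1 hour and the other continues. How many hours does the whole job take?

22/3 hours

In the first 1 hour the combined rate is 5/24, so 5/24 of the job is done, leaving 19/24.
After baker B leaves the rate is 1/8 per hour; the remaining 19/24 takes 19/3 hours.
Total = 1 + 19/3 = 22/3 hours.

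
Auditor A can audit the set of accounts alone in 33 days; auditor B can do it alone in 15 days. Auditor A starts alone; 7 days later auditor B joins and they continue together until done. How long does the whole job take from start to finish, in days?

121/8 days

In 7 days auditor A does 7/33 of the job, leaving 26/33.
Auditor A and auditor B together work at 16/165 per day, so finishing takes 26/33 ÷ 16/165 = 65/8 days.
Total time = 7 + 65/8 = 121/8 days.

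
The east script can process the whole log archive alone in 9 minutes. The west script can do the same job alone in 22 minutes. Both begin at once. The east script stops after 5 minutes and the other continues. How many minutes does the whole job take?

In the first 5 minutes the combined rate is 31/198, so 155/198 of the job is done, leaving 43/198.
After the east script leaves the rate is 1/22 per minute; the remaining 43/198 takes 43/9 minutes.
Total = 5 + 43/9 = 88/9 minutes.

88/9 minutes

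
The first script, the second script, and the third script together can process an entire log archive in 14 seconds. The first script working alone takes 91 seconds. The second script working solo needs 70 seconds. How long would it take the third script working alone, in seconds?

Combined rate is 1/14 per second.
Known contribution: 1/91 + 1/70 = (10 + 13)/910 = 23/910 per second.
So the third script's rate is 1/14 − 23/910 = 3/65, meaning 65/3 seconds alone.

65/3 seconds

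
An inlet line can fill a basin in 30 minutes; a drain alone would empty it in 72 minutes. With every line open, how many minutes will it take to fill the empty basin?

Net rate = 1/30 − 1/72 = (12 − 5)/360 = 7/360 per minute.
Filling time = 1 ÷ (7/360) = 360/7 minutes.

360/7 minutes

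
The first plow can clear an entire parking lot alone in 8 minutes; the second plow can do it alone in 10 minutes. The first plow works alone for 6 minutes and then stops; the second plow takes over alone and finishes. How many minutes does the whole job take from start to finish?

17/2 minutes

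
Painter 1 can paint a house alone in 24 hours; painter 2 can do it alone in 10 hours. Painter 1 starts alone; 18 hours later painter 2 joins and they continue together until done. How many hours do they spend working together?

30/17 hours

In 18 hours painter 1 does 18/24 = 3/4 of the job, leaving 1/4.
Painter 1 and painter 2 together work at 17/120 per hour, so finishing takes 1/4 ÷ 17/120 = 30/17 hours.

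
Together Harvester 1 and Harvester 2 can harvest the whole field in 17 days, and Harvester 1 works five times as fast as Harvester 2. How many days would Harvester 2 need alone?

102 days

Let Harvester 2's rate be r; then Harvester 1's rate is 5r, so together (5 + 1)r = 6r = 1/17.
Thus r = 1/102 per day.
Harvester 2 alone: 102 days; Harvester 1 alone: 102/5 days.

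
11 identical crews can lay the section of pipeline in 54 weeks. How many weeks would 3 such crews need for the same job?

198 weeks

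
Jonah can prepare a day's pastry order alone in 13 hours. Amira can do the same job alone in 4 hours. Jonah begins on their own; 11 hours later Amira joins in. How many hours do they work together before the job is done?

8/17 hours

In the first 11 hours Jonah alone does 11/13 of the job, leaving 2/13.
Once everyone is working, combined rate: 1/13 + 1/4 = (4 + 13)/52 = 17/52 per hour.
Remaining 2/13 at 17/52 per hour takes 8/17 hours.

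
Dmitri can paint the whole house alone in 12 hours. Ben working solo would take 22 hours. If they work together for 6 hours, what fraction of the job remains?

Combined rate: 1/12 + 1/22 = (11 + 6)/132 = 17/132 per hour.
In 6 hours they complete 6·17/132 = 17/22 of the job.
So 5/22 remains.

5/22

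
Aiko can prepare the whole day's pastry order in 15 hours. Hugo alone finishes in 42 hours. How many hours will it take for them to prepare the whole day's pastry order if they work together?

With two workers the combined time is the product over the sum: 15·42/(15+42) = 630/57 = 210/19 hours.

210/19 hours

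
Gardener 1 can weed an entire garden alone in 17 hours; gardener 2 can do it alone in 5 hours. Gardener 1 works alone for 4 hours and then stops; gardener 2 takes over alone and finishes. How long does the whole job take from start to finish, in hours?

In 4 hours gardener 1 does 4/17 of the job, leaving 13/17.
Gardener 2 works at 1/5 per hour, so finishing takes 13/17 ÷ 1/5 = 65/17 hours.
Total time = 4 + 65/17 = 133/17 hours.

133/17 hours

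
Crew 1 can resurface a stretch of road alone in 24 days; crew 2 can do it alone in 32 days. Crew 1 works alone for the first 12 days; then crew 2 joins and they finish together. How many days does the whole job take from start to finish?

132/7 days

In 12 days crew 1 does 12/24 = 1/2 of the job, leaving 1/2.
Crew 1 and crew 2 together work at 7/96 per day, so finishing takes 1/2 ÷ 7/96 = 48/7 days.
Total time = 12 + 48/7 = 132/7 days.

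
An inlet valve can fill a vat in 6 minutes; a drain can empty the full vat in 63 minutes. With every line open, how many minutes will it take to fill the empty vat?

126/19 minutes

Net rate = 1/6 − 1/63 = (21 − 2)/126 = 19/126 per minute.
Filling time = 1 ÷ (19/126) = 126/19 minutes.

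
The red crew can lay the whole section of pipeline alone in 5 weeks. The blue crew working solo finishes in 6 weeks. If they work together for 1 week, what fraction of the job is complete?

Combined rate: 1/5 + 1/6 = (6 + 5)/30 = 11/30 per week.
In 1 week they complete 1·11/30 = 11/30 of the job.

11/30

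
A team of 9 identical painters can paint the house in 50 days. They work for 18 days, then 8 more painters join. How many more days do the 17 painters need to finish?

One painter does 1/450 of the job per day.
After 18 days with 9 painters, 9/25 is done (16/25 left).
With 17 painters the rate is 17/450, so the rest takes 16/25 ÷ 17/450 = 288/17 days.

288/17 days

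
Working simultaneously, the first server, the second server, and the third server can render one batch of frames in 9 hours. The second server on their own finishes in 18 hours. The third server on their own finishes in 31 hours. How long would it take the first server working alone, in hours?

Combined rate is 1/9 per hour.
Known contribution: 1/18 + 1/31 = (31 + 18)/558 = 49/558 per hour.
So the first server's rate is 1/9 − 49/558 = 13/558, meaning 558/13 hours alone.

558/13 hours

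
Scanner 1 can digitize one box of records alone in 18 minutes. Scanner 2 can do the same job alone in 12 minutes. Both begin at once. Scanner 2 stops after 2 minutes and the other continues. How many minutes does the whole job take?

15 minutes

In the first 2 minutes the combined rate is 5/36, so 5/18 of the job is done, leaving 13/18.
After Scanner 2 leaves the rate is 1/18 per minute; the remaining 13/18 takes 13 minutes.
Total = 2 + 13 = 15 minutes.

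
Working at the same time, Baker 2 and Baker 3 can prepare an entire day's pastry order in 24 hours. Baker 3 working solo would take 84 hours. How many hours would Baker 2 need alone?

Combined rate is 1/24 per hour.
Known contribution: 1/84 per hour.
So Baker 2's rate is 1/24 − 1/84 = 5/168, meaning 168/5 hours alone.

168/5 hours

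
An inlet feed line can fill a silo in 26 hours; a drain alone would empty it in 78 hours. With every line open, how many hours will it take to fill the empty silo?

39 hours

Net rate = 1/26 − 1/78 = (3 − 1)/78 = 2/78 = 1/39 per hour.
Filling time = 1 ÷ (1/39) = 39 hours.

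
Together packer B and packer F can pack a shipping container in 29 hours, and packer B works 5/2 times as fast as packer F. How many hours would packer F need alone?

203/2 hours

Let packer F's rate be r; then packer B's rate is (5/2)r, so together (5/2 + 1)r = (7/2)r = 1/29.
Thus r = 2/203 per hour.
Packer F alone: 203/2 hours; packer B alone: 203/5 hours.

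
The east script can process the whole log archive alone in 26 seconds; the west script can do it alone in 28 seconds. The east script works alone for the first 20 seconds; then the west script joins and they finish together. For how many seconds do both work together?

In 20 seconds the east script does 20/26 = 10/13 of the job, leaving 3/13.
The east script and the west script together work at 27/364 per second, so finishing takes 3/13 ÷ 27/364 = 28/9 seconds.

28/9 seconds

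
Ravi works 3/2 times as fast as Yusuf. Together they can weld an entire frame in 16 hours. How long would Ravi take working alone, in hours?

80/3 hours

Let Yusuf's rate be r; then Ravi's rate is (3/2)r, so together (3/2 + 1)r = (5/2)r = 1/16.
Thus r = 1/40 per hour.
Yusuf alone: 40 hours; Ravi alone: 80/3 hours.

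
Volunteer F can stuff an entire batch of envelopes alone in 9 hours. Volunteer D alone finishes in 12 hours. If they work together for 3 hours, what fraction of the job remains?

Combined rate: 1/9 + 1/12 = (4 + 3)/36 = 7/36 per hour.
In 3 hours they complete 3·7/36 = 7/12 of the job.
So 5/12 remains.

5/12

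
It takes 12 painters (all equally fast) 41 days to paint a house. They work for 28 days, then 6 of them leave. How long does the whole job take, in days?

One painter does 1/492 of the job per day.
After 28 days with 12 painters, 28/41 is done (13/41 left).
With 6 painters the rate is 6/492 = 1/82, so the rest takes 13/41 ÷ 1/82 = 26 days.
Total = 28 + 26 = 54 days.

54 days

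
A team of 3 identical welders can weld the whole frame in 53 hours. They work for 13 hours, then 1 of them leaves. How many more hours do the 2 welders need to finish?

One welder does 1/159 of the job per hour.
After 13 hours with 3 welders, 13/53 is done (40/53 left).
With 2 welders the rate is 2/159, so the rest takes 40/53 ÷ 2/159 = 60 hours.

60 hours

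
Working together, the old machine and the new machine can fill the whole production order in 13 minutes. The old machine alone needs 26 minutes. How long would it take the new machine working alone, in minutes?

Combined rate is 1/13 per minute.
Known contribution: 1/26 per minute.
So the new machine's rate is 1/13 − 1/26 = 1/26, meaning 26 minutes alone.

26 minutes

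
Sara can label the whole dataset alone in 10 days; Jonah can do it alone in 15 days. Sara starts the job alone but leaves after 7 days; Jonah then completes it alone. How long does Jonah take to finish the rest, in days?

In 7 days Sara does 7/10 of the job, leaving 3/10.
Jonah works at 1/15 per day, so finishing takes 3/10 ÷ 1/15 = 9/2 days.

9/2 days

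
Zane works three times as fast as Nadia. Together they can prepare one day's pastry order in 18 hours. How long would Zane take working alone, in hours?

Let Nadia's rate be r; then Zane's rate is 3r, so together (3 + 1)r = 4r = 1/18.
Thus r = 1/72 per hour.
Nadia alone: 72 hours; Zane alone: 24 hours.

24 hours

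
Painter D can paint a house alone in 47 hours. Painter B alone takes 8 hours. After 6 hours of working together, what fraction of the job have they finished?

Combined rate: 1/47 + 1/8 = (8 + 47)/376 = 55/376 per hour.
In 6 hours they complete 6·55/376 = 165/188 of the job.

165/188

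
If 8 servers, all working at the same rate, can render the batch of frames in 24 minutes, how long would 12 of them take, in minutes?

Total work is 8·24 = 192 server-minutes.
With 12 servers: 192/12 = 16 minutes.

16 minutes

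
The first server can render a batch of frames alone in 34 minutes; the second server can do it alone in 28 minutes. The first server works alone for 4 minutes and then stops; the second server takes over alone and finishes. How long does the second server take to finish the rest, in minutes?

420/17 minutes

In 4 minutes the first server does 4/34 = 2/17 of the job, leaving 15/17.
The second server works at 1/28 per minute, so finishing takes 15/17 ÷ 1/28 = 420/17 minutes.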